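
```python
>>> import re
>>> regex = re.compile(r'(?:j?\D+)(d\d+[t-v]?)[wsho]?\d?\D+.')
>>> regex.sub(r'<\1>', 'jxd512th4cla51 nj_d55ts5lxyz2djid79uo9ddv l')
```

The pattern matches optionally the literal 'j', then one or more of a non-digit (non-capturing group); then a literal 'd', then one or more of a digit, then optionally a character in [t-v] (captured); then optionally one of [wsho], then optionally a digit; then one or more of a non-digit, then any character.
Matches: at [0:13] → 'jxd512th4cla5'; at [14:29] → ' nj_d55ts5lxyz2'; at [29:43] → 'djid79uo9ddv l'.
`\1` in the replacement pulls in group 1's text for each match.

'<d512t>1<d55t><d79u>'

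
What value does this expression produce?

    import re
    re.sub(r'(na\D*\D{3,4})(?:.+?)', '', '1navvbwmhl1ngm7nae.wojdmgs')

This matches the literal 'na', then zero or more of a non-digit, then 3 to 4 of a non-digit (captured); then one or more of any character (lazy) (non-capturing group).
Every occurrence is swapped for ''.

'1ngm7'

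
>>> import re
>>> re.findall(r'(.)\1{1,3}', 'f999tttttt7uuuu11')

['9', 't', 't', 'u', '1']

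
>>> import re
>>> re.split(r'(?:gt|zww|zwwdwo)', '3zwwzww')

Matches to split on: at [1:4] → 'zww'; at [4:7] → 'zww'.
Splitting on the pattern gives 3 pieces.

['3', '', '']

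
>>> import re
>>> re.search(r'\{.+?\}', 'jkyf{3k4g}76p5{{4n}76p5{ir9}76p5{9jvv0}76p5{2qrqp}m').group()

A non-greedy quantifier consumes as few characters as it can — just enough that the remainder of the pattern still matches from where it stops; whatever follows it matches normally.
The match spans [4:10] → '{3k4g}'.

'{3k4g}'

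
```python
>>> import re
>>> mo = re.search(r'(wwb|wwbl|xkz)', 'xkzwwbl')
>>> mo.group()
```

'xkz'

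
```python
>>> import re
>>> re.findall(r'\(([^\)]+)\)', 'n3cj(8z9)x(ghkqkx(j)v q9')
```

`findall` collects group 1 from each match (2 total).

['8z9', 'ghkqkx(j']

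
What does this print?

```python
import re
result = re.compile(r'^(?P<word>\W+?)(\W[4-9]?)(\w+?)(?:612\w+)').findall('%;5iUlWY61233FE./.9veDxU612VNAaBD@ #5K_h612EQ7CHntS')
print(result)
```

[('%', ';5', 'iUlWY')]

`findall` packs the 3 group values into a tuple for every match.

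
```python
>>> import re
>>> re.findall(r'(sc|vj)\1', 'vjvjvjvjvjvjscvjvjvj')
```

After group 1 captures some text, `\1` only succeeds where that same text appears again.
One capturing group, so `findall` returns just the captured substring from each match — 4 in all.

['vj', 'vj', 'vj', 'vj']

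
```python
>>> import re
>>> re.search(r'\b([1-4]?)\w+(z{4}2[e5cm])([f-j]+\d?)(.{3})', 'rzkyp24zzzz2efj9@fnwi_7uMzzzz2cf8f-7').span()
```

(0, 19)

This matches a word boundary (`\b`, zero-width); then optionally a character in [1-4] (captured); then one or more of a word character; then exactly 4 of the literal 'z', then the literal '2', then one of [e5cm] (captured); then one or more of a character in [f-j], then optionally a digit (captured); then exactly 3 of any character (captured).
`re.search` tries every starting position until one works.
The match spans [0:19] → 'rzkyp24zzzz2efj9@fn'.
Captured: group 1 = '', group 2 = 'zzzz2e', group 3 = 'fj9', group 4 = '@fn'.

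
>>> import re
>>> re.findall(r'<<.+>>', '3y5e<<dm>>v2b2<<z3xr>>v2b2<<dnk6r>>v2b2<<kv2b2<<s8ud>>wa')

Scanning left to right: at [4:54] → '<<dm>>v2b2<<z3xr>>v2b2<<dnk6r>>v2b2<<kv2b2<<s8ud>>'.
Since nothing is captured, `findall` lists the 1 matched substring directly.

['<<dm>>v2b2<<z3xr>>v2b2<<dnk6r>>v2b2<<kv2b2<<s8ud>>']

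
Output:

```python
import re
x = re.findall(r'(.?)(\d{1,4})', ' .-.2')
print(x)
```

Pattern: optionally any character (captured); then 1 to 4 of a digit (captured).
Walking the string: at [3:5] match '.2', groups = ('.', '2').
`findall` packs the 2 group values into a tuple for every match.

[('.', '2')]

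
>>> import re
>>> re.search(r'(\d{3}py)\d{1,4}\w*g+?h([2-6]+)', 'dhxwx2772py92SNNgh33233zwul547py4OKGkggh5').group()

Pattern: exactly 3 of a digit, then the literal 'py' (captured); then 1 to 4 of a digit, then zero or more of a word character; then one or more of a literal 'g' (lazy), then a literal 'h'; then one or more of a character in [2-6] (captured).
`re.search` scans for the first position where the pattern succeeds.
The match spans [6:41] → '772py92SNNgh33233zwul547py4OKGkggh5'.
Captured: group 1 = '772py', group 2 = '5'.

'772py92SNNgh33233zwul547py4OKGkggh5'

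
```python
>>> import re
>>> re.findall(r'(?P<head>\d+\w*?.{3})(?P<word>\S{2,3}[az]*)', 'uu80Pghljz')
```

[('80Pgh', 'ljz')]

The pattern matches one or more of a digit, then zero or more of a word character (lazy), then exactly 3 of any character (captured as 'head'); then 2 to 3 of a non-whitespace character, then zero or more of one of [az] (captured as 'word').
With the lazy modifier that quantifier settles for the fewest repetitions that let the rest of the pattern succeed (the atoms after it are unaffected and can still be greedy).
Scanning left to right: at [2:10] match '80Pghljz', groups = ('80Pgh', 'ljz').
With 2 capturing groups, `findall` returns a 2-tuple per match.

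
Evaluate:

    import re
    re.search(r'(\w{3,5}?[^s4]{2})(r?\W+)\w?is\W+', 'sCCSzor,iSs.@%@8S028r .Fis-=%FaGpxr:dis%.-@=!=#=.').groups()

('8S028', 'r .')

Pattern: 3 to 5 of a word character (lazy), then exactly 2 of any character except [s4] (captured); then optionally a literal 'r', then one or more of a non-word character (captured); then optionally a word character, then the literal 'is'; then one or more of a non-word character.
Because the quantifier is non-greedy, it stops expanding at the earliest point where the rest of the pattern can succeed.
Unlike `match`, `search` isn't anchored — it looks for the pattern anywhere in the string.
The match spans [15:29] → '8S028r .Fis-=%'.
Captured: group 1 = '8S028', group 2 = 'r .'.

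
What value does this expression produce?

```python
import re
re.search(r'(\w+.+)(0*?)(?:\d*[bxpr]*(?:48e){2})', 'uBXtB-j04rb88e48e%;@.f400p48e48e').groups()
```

The match spans [0:32] → 'uBXtB-j04rb88e48e%;@.f400p48e48e'.
Captured: group 1 = 'uBXtB-j04rb88e48e%;@.f400p', group 2 = ''.

('uBXtB-j04rb88e48e%;@.f400p', '')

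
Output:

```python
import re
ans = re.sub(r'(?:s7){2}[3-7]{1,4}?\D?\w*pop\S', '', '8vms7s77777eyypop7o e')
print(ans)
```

8vmo e

The pattern matches the literal 's7' repeated 2 times, then 1 to 4 of a character in [3-7] (lazy), then optionally a non-digit; then zero or more of a word character, then the literal 'pop', then a non-whitespace character.
Matches: at [3:18] → 's7s77777eyypop7'.
`sub` substitutes '' at each match site.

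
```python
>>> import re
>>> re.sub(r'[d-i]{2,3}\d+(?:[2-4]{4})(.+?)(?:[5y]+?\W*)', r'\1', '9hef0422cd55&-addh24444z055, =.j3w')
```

'9hef0422cd55&-az05, =.j3w'

Pattern: 2 to 3 of a character in [d-i], then one or more of a digit; then exactly 4 of a character in [2-4] (non-capturing group); then one or more of any character (lazy) (captured); then one or more of one of [5y] (lazy), then zero or more of a non-word character (non-capturing group).
With the lazy modifier that quantifier settles for the fewest repetitions that let the rest of the pattern succeed (the atoms after it are unaffected and can still be greedy).
Matches: at [15:26] → 'ddh24444z05'.
The replacement refers to a captured group, so each match is rewritten using its own captured text.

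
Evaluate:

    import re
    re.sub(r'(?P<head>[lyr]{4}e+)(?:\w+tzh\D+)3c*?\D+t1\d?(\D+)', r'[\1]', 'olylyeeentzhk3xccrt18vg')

The replacement refers to a captured group, so each match is rewritten using its own captured text.

'o[lylyeee]'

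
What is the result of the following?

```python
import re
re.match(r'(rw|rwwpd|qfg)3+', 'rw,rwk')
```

None

With `match`, the pattern is implicitly anchored at the beginning.
Here the string doesn't start with a match, so the call returns None.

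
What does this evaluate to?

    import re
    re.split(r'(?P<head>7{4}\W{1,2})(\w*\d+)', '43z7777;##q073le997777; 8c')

['43z7777;##q073le99', '7777; ', '8', 'c']

This matches exactly 4 of the literal '7', then 1 to 2 of a non-word character (captured as 'head'); then zero or more of a word character, then one or more of a digit (captured).
The group in the pattern means `split` returns the separators' captures alongside the pieces.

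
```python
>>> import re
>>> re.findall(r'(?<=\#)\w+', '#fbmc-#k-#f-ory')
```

['fbmc', 'k', 'f']

Because the assertion is zero-width, the text it checks is not consumed and won't appear in the result.
Walking the string: at [1:5] → 'fbmc'; at [7:8] → 'k'; at [10:11] → 'f'.
`findall` yields the raw match text (3 of them) because the pattern has no groups.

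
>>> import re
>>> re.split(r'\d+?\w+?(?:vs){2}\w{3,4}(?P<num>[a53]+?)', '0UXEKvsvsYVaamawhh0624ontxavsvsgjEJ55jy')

This matches one or more of a digit (lazy), then one or more of a word character (lazy); then the literal 'vs' repeated 2 times, then 3 to 4 of a word character; then one or more of one of [a53] (lazy) (captured as 'num').
Because the quantifier is non-greedy, it stops expanding at the earliest point where the rest of the pattern can succeed.
Matches to split on: at [0:13] → '0UXEKvsvsYVaa'; at [18:36] → '0624ontxavsvsgjEJ5'.
`re.split` interleaves the captured-group text with the surrounding fragments.

['', 'a', 'mawhh', '5', '5jy']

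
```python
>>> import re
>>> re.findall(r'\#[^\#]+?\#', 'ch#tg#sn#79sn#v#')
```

Scanning left to right: at [2:6] → '#tg#'; at [8:14] → '#79sn#'.
No capturing groups, so `findall` returns the 2 full match strings.

['#tg#', '#79sn#']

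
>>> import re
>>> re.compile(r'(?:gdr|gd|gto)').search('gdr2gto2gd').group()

'gdr'

`|` is ordered: at each position the engine commits to the first alternative that works.
The match spans [0:3] → 'gdr'.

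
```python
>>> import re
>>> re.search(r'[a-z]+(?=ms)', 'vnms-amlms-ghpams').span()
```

(0, 2)

The positive lookaround only admits positions where the adjacent text matches; those characters stay outside the span.
The match spans [0:2] → 'vn'.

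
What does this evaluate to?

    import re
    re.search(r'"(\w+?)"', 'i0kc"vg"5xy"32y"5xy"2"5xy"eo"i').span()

(4, 8)

Unlike `match`, `search` isn't anchored — it looks for the pattern anywhere in the string.
The match spans [4:8] → '"vg"'.
Captured: group 1 = 'vg'.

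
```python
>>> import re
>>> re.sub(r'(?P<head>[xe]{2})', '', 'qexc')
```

Every occurrence is swapped for ''.

'qc'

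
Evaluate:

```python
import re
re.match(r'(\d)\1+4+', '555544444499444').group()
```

'5555444444'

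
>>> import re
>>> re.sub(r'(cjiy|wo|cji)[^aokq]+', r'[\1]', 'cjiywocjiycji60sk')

'[cjiy]o[cjiy]k'

`|` is ordered: at each position the engine commits to the first alternative that works.
The replacement refers to a captured group, so each match is rewritten using its own captured text.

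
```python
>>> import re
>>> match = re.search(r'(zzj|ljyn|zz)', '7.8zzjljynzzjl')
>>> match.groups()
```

Alternation tries branches left to right and keeps the first one that lets the overall match succeed at that position.
Unlike `match`, `search` isn't anchored — it looks for the pattern anywhere in the string.
The match spans [3:6] → 'zzj'.
Captured: group 1 = 'zzj'.

('zzj',)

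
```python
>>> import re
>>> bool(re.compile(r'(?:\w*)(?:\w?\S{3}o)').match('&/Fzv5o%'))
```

This matches zero or more of a word character (non-capturing group); then optionally a word character, then exactly 3 of a non-whitespace character, then the literal 'o' (non-capturing group).
With `match`, the pattern is implicitly anchored at the beginning.
Here the pattern fails at index 0, so the call returns None, and `bool(None)` is False.

False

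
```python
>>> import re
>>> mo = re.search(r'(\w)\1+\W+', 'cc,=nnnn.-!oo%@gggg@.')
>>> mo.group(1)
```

The match spans [0:4] → 'cc,='.
Captured: group 1 = 'c'.

'c'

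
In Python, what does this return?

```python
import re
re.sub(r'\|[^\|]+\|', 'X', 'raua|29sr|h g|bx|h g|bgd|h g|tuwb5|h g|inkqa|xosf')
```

`sub` substitutes 'X' at each match site.

'rauaXh gXh gXh gXh gXxosf'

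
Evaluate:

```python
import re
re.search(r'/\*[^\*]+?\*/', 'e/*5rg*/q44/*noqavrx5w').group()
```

'/*5rg*/'

Unlike `match`, `search` isn't anchored — it looks for the pattern anywhere in the string.
The match spans [1:8] → '/*5rg*/'.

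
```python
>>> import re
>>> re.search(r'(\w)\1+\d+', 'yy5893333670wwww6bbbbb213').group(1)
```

The match spans [0:12] → 'yy5893333670'.
Captured: group 1 = 'y'.

'y'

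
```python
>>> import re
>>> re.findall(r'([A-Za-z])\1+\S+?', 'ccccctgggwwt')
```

['c', 'g']

`\1` has to match the exact text group 1 already captured.
Scanning left to right: at [0:6] match 'ccccct', group 1 = 'c'; at [6:10] match 'gggw', group 1 = 'g'.
One capturing group, so `findall` returns just the captured substring from each match — 2 in all.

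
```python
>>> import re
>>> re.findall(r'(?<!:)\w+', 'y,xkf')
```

['y', 'xkf']

The negative lookahead/lookbehind blocks any match where the forbidden context is present.
With no groups in the pattern, `findall` gives back each whole match — 2 here.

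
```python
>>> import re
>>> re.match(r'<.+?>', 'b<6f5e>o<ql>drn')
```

None

`re.match` only tries the pattern at the start of the string.
Here the pattern fails at index 0, so the call returns None.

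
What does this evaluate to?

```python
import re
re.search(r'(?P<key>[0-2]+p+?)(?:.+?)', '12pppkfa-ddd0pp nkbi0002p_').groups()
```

('12p',)

This matches one or more of a character in [0-2], then one or more of a literal 'p' (lazy) (captured as 'key'); then one or more of any character (lazy) (non-capturing group).
With the lazy modifier that quantifier settles for the fewest repetitions that let the rest of the pattern succeed (the atoms after it are unaffected and can still be greedy).
Unlike `match`, `search` isn't anchored — it looks for the pattern anywhere in the string.
The match spans [0:4] → '12pp'.
Captured: group 1 = '12p'.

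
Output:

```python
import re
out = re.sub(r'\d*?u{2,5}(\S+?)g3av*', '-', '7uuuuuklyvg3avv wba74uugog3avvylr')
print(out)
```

- wba-ylr

Every occurrence is swapped for '-'.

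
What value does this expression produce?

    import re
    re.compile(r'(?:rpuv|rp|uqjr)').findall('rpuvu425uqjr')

Branches in `(...|...)` are attempted left-to-right; the first branch that allows the whole pattern to succeed is taken.
Scanning left to right: at [0:4] → 'rpuv'; at [8:12] → 'uqjr'.
No capturing groups, so `findall` returns the 2 full match strings.

['rpuv', 'uqjr']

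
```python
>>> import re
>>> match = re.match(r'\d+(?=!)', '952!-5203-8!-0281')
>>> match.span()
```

(0, 3)

The lookaround is zero-width — it requires the adjacent text to match without consuming it, so the asserted text isn't part of the match.
`re.match` won't scan ahead — the pattern has to work from the very first character.
The match spans [0:3] → '952'.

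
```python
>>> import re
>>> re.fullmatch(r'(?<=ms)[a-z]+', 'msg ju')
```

None

`re.fullmatch` is like wrapping the pattern in `^…$` (in single-line mode).
Here the string isn't matched end-to-end, so the call returns None.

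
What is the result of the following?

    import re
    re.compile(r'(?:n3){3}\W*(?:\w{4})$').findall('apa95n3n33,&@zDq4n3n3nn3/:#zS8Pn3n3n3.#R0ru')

['n3n3n3.#R0ru']

This matches the literal 'n3' repeated 3 times, then zero or more of a non-word character; then exactly 4 of a word character (non-capturing group); then anchored at the end.
Walking the string: at [31:43] → 'n3n3n3.#R0ru'.
Since nothing is captured, `findall` lists the 1 matched substring directly.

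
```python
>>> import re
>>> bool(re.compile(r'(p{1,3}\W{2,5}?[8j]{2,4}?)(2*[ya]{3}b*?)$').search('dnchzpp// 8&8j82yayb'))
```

Pattern: 1 to 3 of a literal 'p', then 2 to 5 of a non-word character (lazy), then 2 to 4 of one of [8j] (lazy) (captured); then zero or more of the literal '2', then exactly 3 of one of [ya], then zero or more of the literal 'b' (lazy) (captured); then anchored at the end.
`re.search` scans for the first position where the pattern succeeds.
Here nothing in the string fits, so the call returns None, and `bool(None)` is False.

False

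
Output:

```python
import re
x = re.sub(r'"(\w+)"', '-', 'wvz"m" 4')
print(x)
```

Every occurrence is swapped for '-'.

wvz- 4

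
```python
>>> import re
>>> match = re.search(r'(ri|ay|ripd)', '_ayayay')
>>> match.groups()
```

('ay',)

`search` walks the string left to right and returns the first match it finds.
The match spans [1:3] → 'ay'.
Captured: group 1 = 'ay'.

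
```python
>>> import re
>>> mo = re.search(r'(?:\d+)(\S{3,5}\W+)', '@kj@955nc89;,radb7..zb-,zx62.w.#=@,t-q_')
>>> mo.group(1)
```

Pattern: one or more of a digit (non-capturing group); then 3 to 5 of a non-whitespace character, then one or more of a non-word character (captured).
`re.search` tries every starting position until one works.
The match spans [4:13] → '955nc89;,'.
Captured: group 1 = 'nc89;,'.

'nc89;,'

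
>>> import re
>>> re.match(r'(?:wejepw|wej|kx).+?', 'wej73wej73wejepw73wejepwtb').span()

(0, 4)

`re.match` only tries the pattern at the start of the string.
The match spans [0:4] → 'wej7'.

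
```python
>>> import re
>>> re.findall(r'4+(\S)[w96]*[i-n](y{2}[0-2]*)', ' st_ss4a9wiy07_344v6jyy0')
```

Multiple groups make `findall` return tuples — one 2-tuple for the one match.

[('v', 'yy0')]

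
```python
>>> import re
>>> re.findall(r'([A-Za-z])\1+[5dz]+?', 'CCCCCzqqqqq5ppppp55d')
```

['C', 'q', 'p']

After group 1 captures some text, `\1` only succeeds where that same text appears again.
Walking the string: at [0:6] match 'CCCCCz', group 1 = 'C'; at [6:12] match 'qqqqq5', group 1 = 'q'; at [12:18] match 'ppppp5', group 1 = 'p'.
`findall` collects group 1 from each match (3 total).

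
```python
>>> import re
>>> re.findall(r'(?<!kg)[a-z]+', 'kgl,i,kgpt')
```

['kgl', 'i', 'kgpt']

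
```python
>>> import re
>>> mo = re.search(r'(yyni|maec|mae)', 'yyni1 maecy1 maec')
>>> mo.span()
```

(0, 4)

The match spans [0:4] → 'yyni'.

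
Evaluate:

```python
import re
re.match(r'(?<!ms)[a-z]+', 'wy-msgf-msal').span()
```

`re.match` only tries the pattern at the start of the string.
The match spans [0:2] → 'wy'.

(0, 2)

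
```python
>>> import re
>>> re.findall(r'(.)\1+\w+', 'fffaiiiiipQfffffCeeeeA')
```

`\1` has to match the exact text group 1 already captured.
Walking the string: at [0:22] match 'fffaiiiiipQfffffCeeeeA', group 1 = 'f'.
One capturing group, so `findall` returns just the captured substring from the one match — 1 in all.

['f']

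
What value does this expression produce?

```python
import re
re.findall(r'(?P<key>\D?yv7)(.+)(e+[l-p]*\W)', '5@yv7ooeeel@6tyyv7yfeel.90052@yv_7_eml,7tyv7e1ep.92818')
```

[('@yv7', 'ooeeel@6tyyv7yfeel.90052@yv_7_eml,7tyv7e1', 'ep.')]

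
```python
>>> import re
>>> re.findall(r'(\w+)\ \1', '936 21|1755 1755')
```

['1755']

`\1` has to match the exact text group 1 already captured.
Walking the string: at [7:16] match '1755 1755', group 1 = '1755'.
Because there's exactly one group, `findall` drops the full match and keeps group 1 from the one hit.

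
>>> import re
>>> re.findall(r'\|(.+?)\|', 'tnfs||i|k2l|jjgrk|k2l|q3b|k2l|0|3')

Because the quantifier is non-greedy, it stops expanding at the earliest point where the rest of the pattern can succeed.
Matches: at [4:8] match '||i|', group 1 = '|i'; at [11:18] match '|jjgrk|', group 1 = 'jjgrk'; at [21:26] match '|q3b|', group 1 = 'q3b'; at [29:32] match '|0|', group 1 = '0'.
`findall` collects group 1 from each match (4 total).

['|i', 'jjgrk', 'q3b', '0']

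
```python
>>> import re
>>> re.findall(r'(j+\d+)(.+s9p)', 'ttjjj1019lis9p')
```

The pattern matches one or more of the literal 'j', then one or more of a digit (captured); then one or more of any character, then the literal 's9p' (captured).
Matches: at [2:14] match 'jjj1019lis9p', groups = ('jjj1019', 'lis9p').
`findall` packs the 2 group values into a tuple for every match.

[('jjj1019', 'lis9p')]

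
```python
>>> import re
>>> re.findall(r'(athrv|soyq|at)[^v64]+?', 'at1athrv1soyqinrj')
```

The regex engine tests alternatives in the order written; an earlier branch that matches wins even if a later one would match more.
Walking the string: at [0:3] match 'at1', group 1 = 'at'; at [3:9] match 'athrv1', group 1 = 'athrv'; at [9:14] match 'soyqi', group 1 = 'soyq'.
One capturing group, so `findall` returns just the captured substring from each match — 3 in all.

['at', 'athrv', 'soyq']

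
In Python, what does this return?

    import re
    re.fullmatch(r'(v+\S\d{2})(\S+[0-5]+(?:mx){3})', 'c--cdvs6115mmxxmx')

`fullmatch` succeeds only if the pattern covers the string from start to end.
Here the string isn't matched end-to-end, so the call returns None.

None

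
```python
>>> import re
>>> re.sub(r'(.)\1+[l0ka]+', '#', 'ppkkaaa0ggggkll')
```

'##'

`\1` is not a pattern — it's the concrete string captured by group 1, re-applied verbatim.
Matches: at [0:8] → 'ppkkaaa0'; at [8:15] → 'ggggkll'.
`sub` substitutes '#' at each match site.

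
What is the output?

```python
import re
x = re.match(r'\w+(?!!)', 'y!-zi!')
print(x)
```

With `match`, the pattern is implicitly anchored at the beginning.
Here the pattern fails at index 0, so the call returns None.

None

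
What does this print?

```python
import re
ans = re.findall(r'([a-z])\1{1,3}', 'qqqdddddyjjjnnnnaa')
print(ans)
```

`\1` has to match the exact text group 1 already captured.
Matches: at [0:3] match 'qqq', group 1 = 'q'; at [3:7] match 'dddd', group 1 = 'd'; at [9:12] match 'jjj', group 1 = 'j'; at [12:16] match 'nnnn', group 1 = 'n'; at [16:18] match 'aa', group 1 = 'a'.
One capturing group, so `findall` returns just the captured substring from each match — 5 in all.

['q', 'd', 'j', 'n', 'a']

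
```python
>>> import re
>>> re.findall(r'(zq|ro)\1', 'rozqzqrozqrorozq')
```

['zq', 'ro']

`\1` is not a pattern — it's the concrete string captured by group 1, re-applied verbatim.
Matches: at [2:6] match 'zqzq', group 1 = 'zq'; at [10:14] match 'roro', group 1 = 'ro'.
`findall` collects group 1 from each match (2 total).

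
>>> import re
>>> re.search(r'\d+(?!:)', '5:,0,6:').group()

'0'

The negative lookahead/lookbehind blocks any match where the forbidden context is present.
`re.search` tries every starting position until one works.
The match spans [3:4] → '0'.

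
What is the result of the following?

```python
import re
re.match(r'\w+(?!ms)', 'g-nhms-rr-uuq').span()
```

`re.match` only tries the pattern at the start of the string.
The match spans [0:1] → 'g'.

(0, 1)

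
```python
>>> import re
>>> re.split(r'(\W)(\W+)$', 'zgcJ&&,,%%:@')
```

['zgcJ', '&', '&,,%%:@', '']

The pattern matches a non-word character (captured); then one or more of a non-word character (captured); then anchored at the end.
Matches to split on: at [4:12] → '&&,,%%:@'.
`re.split` interleaves the captured-group text with the surrounding fragments.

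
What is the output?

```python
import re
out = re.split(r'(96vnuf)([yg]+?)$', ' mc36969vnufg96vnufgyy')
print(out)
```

[' mc36969vnufg', '96vnuf', 'gyy', '']

Pattern: the literal '96v', then the literal 'nuf' (captured); then one or more of one of [yg] (lazy) (captured); then anchored at the end.
Matches to split on: at [13:22] → '96vnufgyy'.
Because the pattern has a capturing group, `split` also inserts each captured text between the pieces.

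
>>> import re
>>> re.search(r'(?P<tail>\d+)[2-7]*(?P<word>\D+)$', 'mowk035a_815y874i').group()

'874i'

The match spans [13:17] → '874i'.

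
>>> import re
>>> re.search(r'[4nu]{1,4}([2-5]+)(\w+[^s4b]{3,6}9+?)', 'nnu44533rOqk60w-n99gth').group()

'nnu44533rOqk60w-n99'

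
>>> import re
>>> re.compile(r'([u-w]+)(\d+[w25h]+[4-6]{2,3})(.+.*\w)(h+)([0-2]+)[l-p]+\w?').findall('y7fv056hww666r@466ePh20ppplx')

[('v', '056hww666', 'r@466eP', 'h', '20')]

Pattern: one or more of a character in [u-w] (captured); then one or more of a digit, then one or more of one of [w25h], then 2 to 3 of a character in [4-6] (captured); then one or more of any character, then zero or more of any character, then a word character (captured); then one or more of a literal 'h' (captured); then one or more of a character in [0-2] (captured); then one or more of a character in [l-p], then optionally a word character.
Walking the string: at [3:28] match 'v056hww666r@466ePh20ppplx', groups = ('v', '056hww666', 'r@466eP', 'h', '20').
5 groups means the one result is a tuple of 5 captured strings — 1 here.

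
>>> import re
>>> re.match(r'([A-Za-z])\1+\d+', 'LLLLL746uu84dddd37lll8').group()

'LLLLL746'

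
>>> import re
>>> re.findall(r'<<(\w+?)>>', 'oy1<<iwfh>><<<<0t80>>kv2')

Walking the string: at [3:11] match '<<iwfh>>', group 1 = 'iwfh'; at [13:21] match '<<0t80>>', group 1 = '0t80'.
`findall` collects group 1 from each match (2 total).

['iwfh', '0t80']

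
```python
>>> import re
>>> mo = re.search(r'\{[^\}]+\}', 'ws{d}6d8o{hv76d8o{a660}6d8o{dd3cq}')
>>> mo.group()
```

The match spans [2:5] → '{d}'.

'{d}'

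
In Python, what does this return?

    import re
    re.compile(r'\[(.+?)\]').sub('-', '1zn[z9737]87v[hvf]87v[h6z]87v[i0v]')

A non-greedy quantifier consumes as few characters as it can — just enough that the remainder of the pattern still matches from where it stops; whatever follows it matches normally.
Matches: at [3:10] → '[z9737]'; at [13:18] → '[hvf]'; at [21:26] → '[h6z]'; at [29:34] → '[i0v]'.
Each match is replaced by '-'.

'1zn-87v-87v-87v-'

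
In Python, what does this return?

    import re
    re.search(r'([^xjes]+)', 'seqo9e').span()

The match spans [2:5] → 'qo9'.

(2, 5)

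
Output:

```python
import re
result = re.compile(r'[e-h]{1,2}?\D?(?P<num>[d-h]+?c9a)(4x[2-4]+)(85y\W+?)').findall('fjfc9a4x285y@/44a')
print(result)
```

[('fc9a', '4x2', '85y@')]

Pattern: 1 to 2 of a character in [e-h] (lazy), then optionally a non-digit; then one or more of a character in [d-h] (lazy), then the literal 'c9a' (captured as 'num'); then the literal '4x', then one or more of a character in [2-4] (captured); then the literal '85y', then one or more of a non-word character (lazy) (captured).
Walking the string: at [0:13] match 'fjfc9a4x285y@', groups = ('fc9a', '4x2', '85y@').
3 groups means the one result is a tuple of 3 captured strings — 1 here.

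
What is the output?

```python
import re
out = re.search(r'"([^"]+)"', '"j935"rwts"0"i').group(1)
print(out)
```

The match spans [0:6] → '"j935"'.
Captured: group 1 = 'j935'.

j935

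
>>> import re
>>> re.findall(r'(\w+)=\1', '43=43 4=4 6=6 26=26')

A backreference is literal: `\1` must see the identical characters the first group matched.
Walking the string: at [0:5] match '43=43', group 1 = '43'; at [6:9] match '4=4', group 1 = '4'; at [10:13] match '6=6', group 1 = '6'; at [14:19] match '26=26', group 1 = '26'.
One capturing group, so `findall` returns just the captured substring from each match — 4 in all.

['43', '4', '6', '26']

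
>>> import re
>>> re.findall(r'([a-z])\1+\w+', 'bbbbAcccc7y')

['b']

`\1` is not a pattern — it's the concrete string captured by group 1, re-applied verbatim.
Walking the string: at [0:11] match 'bbbbAcccc7y', group 1 = 'b'.
One capturing group, so `findall` returns just the captured substring from the one match — 1 in all.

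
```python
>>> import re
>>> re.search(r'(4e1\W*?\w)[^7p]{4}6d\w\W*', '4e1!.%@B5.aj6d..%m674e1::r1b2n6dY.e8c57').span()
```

(20, 34)

The match spans [20:34] → '4e1::r1b2n6dY.'.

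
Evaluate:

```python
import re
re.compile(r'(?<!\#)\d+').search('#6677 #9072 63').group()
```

A negative assertion filters positions out without eating any characters.
The match spans [2:5] → '677'.

'677'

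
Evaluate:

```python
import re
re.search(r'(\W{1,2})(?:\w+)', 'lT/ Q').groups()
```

('/ ',)

The match spans [2:5] → '/ Q'.
Captured: group 1 = '/ '.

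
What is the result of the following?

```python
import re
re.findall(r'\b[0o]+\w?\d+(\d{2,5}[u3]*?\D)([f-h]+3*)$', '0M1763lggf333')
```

Pattern: a word boundary (`\b`, zero-width); then one or more of one of [0o], then optionally a word character, then one or more of a digit; then 2 to 5 of a digit, then zero or more of one of [u3] (lazy), then a non-digit (captured); then one or more of a character in [f-h], then zero or more of a literal '3' (captured); then anchored at the end.
Scanning left to right: at [0:13] match '0M1763lggf333', groups = ('63l', 'ggf333').
Multiple groups make `findall` return tuples — one 2-tuple for the one match.

[('63l', 'ggf333')]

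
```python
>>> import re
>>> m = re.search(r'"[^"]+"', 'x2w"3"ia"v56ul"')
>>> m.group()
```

'"3"'

Unlike `match`, `search` isn't anchored — it looks for the pattern anywhere in the string.
The match spans [3:6] → '"3"'.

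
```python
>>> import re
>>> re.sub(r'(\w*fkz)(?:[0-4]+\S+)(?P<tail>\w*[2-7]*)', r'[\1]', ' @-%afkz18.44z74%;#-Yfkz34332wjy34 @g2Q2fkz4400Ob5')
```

This matches zero or more of a word character, then the literal 'fkz' (captured); then one or more of a character in [0-4], then one or more of a non-whitespace character (non-capturing group); then zero or more of a word character, then zero or more of a character in [2-7] (captured as 'tail').
Matches: at [4:34] → 'afkz18.44z74%;#-Yfkz34332wjy34'; at [36:50] → 'g2Q2fkz4400Ob5'.
Each match is replaced using the text its own group 1 captured.

' @-%[afkz] @[g2Q2fkz]'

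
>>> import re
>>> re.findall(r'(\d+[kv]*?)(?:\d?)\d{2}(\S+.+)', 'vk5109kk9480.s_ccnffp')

[('5109kk', '0.s_ccnffp')]

This matches one or more of a digit, then zero or more of one of [kv] (lazy) (captured); then optionally a digit (non-capturing group); then exactly 2 of a digit; then one or more of a non-whitespace character, then one or more of any character (captured).
Matches: at [2:21] match '5109kk9480.s_ccnffp', groups = ('5109kk', '0.s_ccnffp').
2 groups means the one result is a tuple of 2 captured strings — 1 here.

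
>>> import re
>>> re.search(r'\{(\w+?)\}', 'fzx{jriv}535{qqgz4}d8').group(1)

The match spans [3:9] → '{jriv}'.
Captured: group 1 = 'jriv'.

'jriv'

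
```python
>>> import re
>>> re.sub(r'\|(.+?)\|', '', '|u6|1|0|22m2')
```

Because the quantifier is non-greedy, it stops expanding at the earliest point where the rest of the pattern can succeed.
`sub` substitutes '' at each match site.

'122m2'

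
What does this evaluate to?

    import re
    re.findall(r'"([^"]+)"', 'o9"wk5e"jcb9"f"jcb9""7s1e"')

['wk5e', 'f', '7s1e']

Walking the string: at [2:8] match '"wk5e"', group 1 = 'wk5e'; at [12:15] match '"f"', group 1 = 'f'; at [20:26] match '"7s1e"', group 1 = '7s1e'.
One capturing group, so `findall` returns just the captured substring from each match — 3 in all.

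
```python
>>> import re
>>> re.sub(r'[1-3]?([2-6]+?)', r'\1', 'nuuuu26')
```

'nuuuu6'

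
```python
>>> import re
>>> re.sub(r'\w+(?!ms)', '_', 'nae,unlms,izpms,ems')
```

A negative assertion filters positions out without eating any characters.
Matches: at [0:3] → 'nae'; at [4:9] → 'unlms'; at [10:15] → 'izpms'; at [16:19] → 'ems'.
`sub` substitutes '_' at each match site.

'_,_,_,_'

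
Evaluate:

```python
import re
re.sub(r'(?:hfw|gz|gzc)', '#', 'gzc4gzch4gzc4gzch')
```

The regex engine tests alternatives in the order written; an earlier branch that matches wins even if a later one would match more.
Each match is replaced by '#'.

'#c4#ch4#c4#ch'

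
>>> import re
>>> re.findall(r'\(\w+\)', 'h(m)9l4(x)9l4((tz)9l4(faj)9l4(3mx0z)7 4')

['(m)', '(x)', '(tz)', '(faj)', '(3mx0z)']

Since nothing is captured, `findall` lists the 5 matched substrings directly.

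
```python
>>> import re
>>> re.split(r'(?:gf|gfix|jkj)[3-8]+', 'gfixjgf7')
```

Matches to split on: at [5:8] → 'gf7'.
Each match becomes a cut point; 2 segments remain.

['gfixj', '']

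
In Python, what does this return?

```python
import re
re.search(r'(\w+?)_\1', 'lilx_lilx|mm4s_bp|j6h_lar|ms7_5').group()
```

'lilx_lilx'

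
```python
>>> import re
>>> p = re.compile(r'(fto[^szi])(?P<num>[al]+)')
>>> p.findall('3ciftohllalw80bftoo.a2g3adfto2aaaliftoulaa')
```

[('ftoh', 'llal'), ('fto2', 'aaal'), ('ftou', 'laa')]

This matches the literal 'fto', then any character except [szi] (captured); then one or more of one of [al] (captured as 'num').
Matches: at [3:11] match 'ftohllal', groups = ('ftoh', 'llal'); at [26:34] match 'fto2aaal', groups = ('fto2', 'aaal'); at [35:42] match 'ftoulaa', groups = ('ftou', 'laa').
With 2 capturing groups, `findall` returns a 2-tuple per match.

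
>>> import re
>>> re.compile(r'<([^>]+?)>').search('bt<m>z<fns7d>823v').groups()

('m',)

The match spans [2:5] → '<m>'.
Captured: group 1 = 'm'.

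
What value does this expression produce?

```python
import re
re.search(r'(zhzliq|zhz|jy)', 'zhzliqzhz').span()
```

`|` is ordered: at each position the engine commits to the first alternative that works.
The match spans [0:6] → 'zhzliq'.

(0, 6)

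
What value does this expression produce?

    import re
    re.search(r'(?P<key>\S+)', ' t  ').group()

The match spans [1:2] → 't'.

't'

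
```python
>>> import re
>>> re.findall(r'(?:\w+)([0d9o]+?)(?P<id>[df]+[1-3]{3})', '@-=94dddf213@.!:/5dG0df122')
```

The pattern matches one or more of a word character (non-capturing group); then one or more of one of [0d9o] (lazy) (captured); then one or more of one of [df], then exactly 3 of a character in [1-3] (captured as 'id').
Matches: at [3:12] match '94dddf213', groups = ('d', 'f213'); at [17:26] match '5dG0df122', groups = ('d', 'f122').
Multiple groups make `findall` return tuples — one 2-tuple for each match.

[('d', 'f213'), ('d', 'f122')]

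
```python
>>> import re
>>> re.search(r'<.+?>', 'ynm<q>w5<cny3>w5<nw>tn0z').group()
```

With the lazy modifier that quantifier settles for the fewest repetitions that let the rest of the pattern succeed (the atoms after it are unaffected and can still be greedy).
The match spans [3:6] → '<q>'.

'<q>'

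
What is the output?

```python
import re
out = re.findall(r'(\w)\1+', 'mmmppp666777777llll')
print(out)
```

A backreference is literal: `\1` must see the identical characters the first group matched.
With a single group, `findall` returns only what that group captured — 5 items.

['m', 'p', '6', '7', 'l']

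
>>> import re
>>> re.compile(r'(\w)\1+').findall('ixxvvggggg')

After group 1 captures some text, `\1` only succeeds where that same text appears again.
One capturing group, so `findall` returns just the captured substring from each match — 3 in all.

['x', 'v', 'g']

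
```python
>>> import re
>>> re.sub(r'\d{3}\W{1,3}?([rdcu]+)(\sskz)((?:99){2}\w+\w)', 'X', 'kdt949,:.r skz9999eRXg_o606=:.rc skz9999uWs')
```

Pattern: exactly 3 of a digit, then 1 to 3 of a non-word character (lazy); then one or more of one of [rdcu] (captured); then whitespace, then the literal 'skz' (captured); then the literal '99' repeated 2 times, then one or more of a word character, then a word character (captured).
Matches: at [3:27] → '949,:.r skz9999eRXg_o606'.
Each match is replaced by 'X'.

'kdtX=:.rc skz9999uWs'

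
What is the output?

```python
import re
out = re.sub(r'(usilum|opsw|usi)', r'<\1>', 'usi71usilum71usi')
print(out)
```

Alternation tries branches left to right and keeps the first one that lets the overall match succeed at that position.
`\1` in the replacement pulls in group 1's text for each match.

<usi>71<usilum>71<usi>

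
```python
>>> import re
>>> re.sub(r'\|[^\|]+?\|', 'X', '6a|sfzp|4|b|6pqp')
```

Matches: at [2:8] → '|sfzp|'; at [9:12] → '|b|'.
Every occurrence is swapped for 'X'.

'6aX4X6pqp'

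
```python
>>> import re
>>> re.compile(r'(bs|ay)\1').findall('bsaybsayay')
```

`\1` is not a pattern — it's the concrete string captured by group 1, re-applied verbatim.
With a single group, `findall` returns only what that group captured — 1 item.

['ay']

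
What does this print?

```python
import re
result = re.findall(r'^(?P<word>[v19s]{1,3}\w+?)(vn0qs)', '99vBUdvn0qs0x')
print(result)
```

[('99vBUd', 'vn0qs')]

The pattern matches anchored at the start of the string; then 1 to 3 of one of [v19s], then one or more of a word character (lazy) (captured as 'word'); then the literal 'vn', then the literal '0qs' (captured).
Scanning left to right: at [0:11] match '99vBUdvn0qs', groups = ('99vBUd', 'vn0qs').
2 groups means the one result is a tuple of 2 captured strings — 1 here.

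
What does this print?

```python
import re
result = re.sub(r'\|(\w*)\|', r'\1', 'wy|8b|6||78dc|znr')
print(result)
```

wy8b678dc|znr

Matches: at [2:6] → '|8b|'; at [7:9] → '||'.
Each match is replaced using the text its own group 1 captured.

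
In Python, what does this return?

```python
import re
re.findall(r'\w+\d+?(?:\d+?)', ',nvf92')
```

['nvf92']

The pattern matches one or more of a word character; then one or more of a digit (lazy); then one or more of a digit (lazy) (non-capturing group).
Since nothing is captured, `findall` lists the 1 matched substring directly.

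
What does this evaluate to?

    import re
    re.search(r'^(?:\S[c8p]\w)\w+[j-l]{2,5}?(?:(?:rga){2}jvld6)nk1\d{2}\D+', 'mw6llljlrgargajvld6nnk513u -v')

None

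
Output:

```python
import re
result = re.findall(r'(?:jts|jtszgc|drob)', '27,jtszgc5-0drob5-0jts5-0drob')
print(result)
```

['jts', 'drob', 'jts', 'drob']

The regex engine tests alternatives in the order written; an earlier branch that matches wins even if a later one would match more.
Walking the string: at [3:6] → 'jts'; at [12:16] → 'drob'; at [19:22] → 'jts'; at [25:29] → 'drob'.
With no groups in the pattern, `findall` gives back each whole match — 4 here.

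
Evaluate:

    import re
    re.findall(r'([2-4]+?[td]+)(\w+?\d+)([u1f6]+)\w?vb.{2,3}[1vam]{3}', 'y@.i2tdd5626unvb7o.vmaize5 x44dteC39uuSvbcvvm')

Pattern: one or more of a character in [2-4] (lazy), then one or more of one of [td] (captured); then one or more of a word character (lazy), then one or more of a digit (captured); then one or more of one of [u1f6] (captured); then optionally a word character; then the literal 'vb', then 2 to 3 of any character, then exactly 3 of one of [1vam].
Multiple groups make `findall` return tuples — one 3-tuple for the one match.

[('2tdd', '5626', 'u')]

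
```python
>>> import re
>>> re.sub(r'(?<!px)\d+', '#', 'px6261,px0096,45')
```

'px6#,px0#,#'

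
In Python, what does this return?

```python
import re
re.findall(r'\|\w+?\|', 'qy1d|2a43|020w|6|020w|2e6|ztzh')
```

['|2a43|', '|6|', '|2e6|']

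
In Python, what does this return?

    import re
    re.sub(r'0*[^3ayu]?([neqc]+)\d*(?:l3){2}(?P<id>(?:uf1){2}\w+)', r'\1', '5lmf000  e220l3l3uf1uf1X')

'5lmf000 e'

This matches zero or more of a literal '0', then optionally any character except [3ayu]; then one or more of one of [neqc] (captured); then zero or more of a digit, then the literal 'l3' repeated 2 times; then the literal 'uf1' repeated 2 times, then one or more of a word character (captured as 'id').
Matches: at [8:24] → ' e220l3l3uf1uf1X'.
`\1` in the replacement pulls in group 1's text for each match.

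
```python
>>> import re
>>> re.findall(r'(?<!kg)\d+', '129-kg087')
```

A negative assertion filters positions out without eating any characters.
No capturing groups, so `findall` returns the 2 full match strings.

['129', '87']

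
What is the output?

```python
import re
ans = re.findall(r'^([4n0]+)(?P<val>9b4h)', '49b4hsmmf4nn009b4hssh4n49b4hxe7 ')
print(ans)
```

Pattern: anchored at the start of the string; then one or more of one of [4n0] (captured); then the literal '9b', then the literal '4h' (captured as 'val').
`findall` packs the 2 group values into a tuple for every match.

[('4', '9b4h')]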